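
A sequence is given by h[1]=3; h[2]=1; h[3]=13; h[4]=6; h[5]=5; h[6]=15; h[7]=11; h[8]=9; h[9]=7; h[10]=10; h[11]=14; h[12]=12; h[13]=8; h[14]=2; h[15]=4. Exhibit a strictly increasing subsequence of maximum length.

Patience tails give the LIS length; then backtrack through the dp parents:
3 → extends → [3]
1 → replaces 3 → [1]
13 → extends → [1, 13]
6 → replaces 13 → [1, 6]
5 → replaces 6 → [1, 5]
15 → extends → [1, 5, 15]
11 → replaces 15 → [1, 5, 11]
9 → replaces 11 → [1, 5, 9]
7 → replaces 9 → [1, 5, 7]
10 → extends → [1, 5, 7, 10]
14 → extends → [1, 5, 7, 10, 14]
12 → replaces 14 → [1, 5, 7, 10, 12]
8 → replaces 10 → [1, 5, 7, 8, 12]
2 → replaces 5 → [1, 2, 7, 8, 12]
4 → replaces 7 → [1, 2, 4, 8, 12]
Length 5; one witness is 3, 6, 9, 10, 14.

3, 6, 9, 10, 14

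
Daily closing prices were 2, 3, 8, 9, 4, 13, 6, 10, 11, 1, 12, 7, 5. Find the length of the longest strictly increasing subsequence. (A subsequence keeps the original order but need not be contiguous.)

Track the smallest tail for each achievable length (strict):
2 → extends → [2]
3 → extends → [2, 3]
8 → extends → [2, 3, 8]
9 → extends → [2, 3, 8, 9]
4 → replaces 8 → [2, 3, 4, 9]
13 → extends → [2, 3, 4, 9, 13]
6 → replaces 9 → [2, 3, 4, 6, 13]
10 → replaces 13 → [2, 3, 4, 6, 10]
11 → extends → [2, 3, 4, 6, 10, 11]
1 → replaces 2 → [1, 3, 4, 6, 10, 11]
12 → extends → [1, 3, 4, 6, 10, 11, 12]
7 → replaces 10 → [1, 3, 4, 6, 7, 11, 12]
5 → replaces 6 → [1, 3, 4, 5, 7, 11, 12]
Seven tails, so the longest strictly increasing subsequence has length 7 (e.g. 2, 3, 8, 9, 10, 11, 12).

7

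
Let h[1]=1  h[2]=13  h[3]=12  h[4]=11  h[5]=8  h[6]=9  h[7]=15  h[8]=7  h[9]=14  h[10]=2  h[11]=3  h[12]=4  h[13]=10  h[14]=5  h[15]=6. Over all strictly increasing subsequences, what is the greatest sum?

Let S[i] be the best sum of a strictly increasing subsequence ending at i:
i:      1  2  3  4  5  6  7  8  9 10 11 12 13 14 15
h[i]:   1 13 12 11  8  9 15  7 14  2  3  4 10  5  6
S:      1 14 13 12  9 18 33  8 32  3  6 10 28 15 21
Maximum is 33 (e.g. 1 + 8 + 9 + 15).

33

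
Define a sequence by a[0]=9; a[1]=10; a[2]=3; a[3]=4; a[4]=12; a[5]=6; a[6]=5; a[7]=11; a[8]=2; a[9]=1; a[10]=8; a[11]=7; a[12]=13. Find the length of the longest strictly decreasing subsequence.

Negate each value so 'decreasing' becomes 'increasing', then run patience tails on the negated sequence:
-9 → extends → [-9]
-10 → replaces -9 → [-10]
-3 → extends → [-10, -3]
-4 → replaces -3 → [-10, -4]
-12 → replaces -10 → [-12, -4]
-6 → replaces -4 → [-12, -6]
-5 → extends → [-12, -6, -5]
-11 → replaces -6 → [-12, -11, -5]
-2 → extends → [-12, -11, -5, -2]
-1 → extends → [-12, -11, -5, -2, -1]
-8 → replaces -5 → [-12, -11, -8, -2, -1]
-7 → replaces -2 → [-12, -11, -8, -7, -1]
-13 → replaces -12 → [-13, -11, -8, -7, -1]
Five tails, so the longest strictly decreasing subsequence of the original has length 5.

5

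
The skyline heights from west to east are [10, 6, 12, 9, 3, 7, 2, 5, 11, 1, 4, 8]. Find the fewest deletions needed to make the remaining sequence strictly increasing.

Fewest deletions = n − (longest strictly increasing subsequence).
Patience tails:
10 → extends → [10]
6 → replaces 10 → [6]
12 → extends → [6, 12]
9 → replaces 12 → [6, 9]
3 → replaces 6 → [3, 9]
7 → replaces 9 → [3, 7]
2 → replaces 3 → [2, 7]
5 → replaces 7 → [2, 5]
11 → extends → [2, 5, 11]
1 → replaces 2 → [1, 5, 11]
4 → replaces 5 → [1, 4, 11]
8 → replaces 11 → [1, 4, 8]
Longest strictly increasing subsequence has length 3, so deletions = 12 − 3 = 9.

9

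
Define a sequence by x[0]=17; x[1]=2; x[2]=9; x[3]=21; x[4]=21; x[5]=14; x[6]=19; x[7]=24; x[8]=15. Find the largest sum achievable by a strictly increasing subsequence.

68

Let S[i] be the best sum of a strictly increasing subsequence ending at i:
i:      0  1  2  3  4  5  6  7  8
x[i]:  17  2  9 21 21 14 19 24 15
S:     17  2 11 38 38 25 44 68 40
Maximum is 68 (e.g. 2 + 9 + 14 + 19 + 24).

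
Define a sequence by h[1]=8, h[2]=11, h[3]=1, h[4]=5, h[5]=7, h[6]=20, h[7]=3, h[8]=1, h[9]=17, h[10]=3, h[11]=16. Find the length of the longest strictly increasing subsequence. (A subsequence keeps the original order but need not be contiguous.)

4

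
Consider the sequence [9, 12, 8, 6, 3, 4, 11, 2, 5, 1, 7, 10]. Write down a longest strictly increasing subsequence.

Patience tails give the LIS length; then backtrack through the dp parents:
9 → extends → [9]
12 → extends → [9, 12]
8 → replaces 9 → [8, 12]
6 → replaces 8 → [6, 12]
3 → replaces 6 → [3, 12]
4 → replaces 12 → [3, 4]
11 → extends → [3, 4, 11]
2 → replaces 3 → [2, 4, 11]
5 → replaces 11 → [2, 4, 5]
1 → replaces 2 → [1, 4, 5]
7 → extends → [1, 4, 5, 7]
10 → extends → [1, 4, 5, 7, 10]
Length 5; one witness is 3, 4, 5, 7, 10.

3, 4, 5, 7, 10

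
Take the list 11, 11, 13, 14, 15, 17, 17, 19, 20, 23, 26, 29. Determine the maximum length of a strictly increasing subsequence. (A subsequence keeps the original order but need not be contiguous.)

10

Track the smallest tail for each achievable length (strict):
11 → extends → [11]
11 → already a tail → [11]
13 → extends → [11, 13]
14 → extends → [11, 13, 14]
15 → extends → [11, 13, 14, 15]
17 → extends → [11, 13, 14, 15, 17]
17 → already a tail → [11, 13, 14, 15, 17]
19 → extends → [11, 13, 14, 15, 17, 19]
20 → extends → [11, 13, 14, 15, 17, 19, 20]
23 → extends → [11, 13, 14, 15, 17, 19, 20, 23]
26 → extends → [11, 13, 14, 15, 17, 19, 20, 23, 26]
29 → extends → [11, 13, 14, 15, 17, 19, 20, 23, 26, 29]
Ten tails, so the longest strictly increasing subsequence has length 10 (e.g. 11, 13, 14, 15, 17, 19, 20, 23, 26, 29).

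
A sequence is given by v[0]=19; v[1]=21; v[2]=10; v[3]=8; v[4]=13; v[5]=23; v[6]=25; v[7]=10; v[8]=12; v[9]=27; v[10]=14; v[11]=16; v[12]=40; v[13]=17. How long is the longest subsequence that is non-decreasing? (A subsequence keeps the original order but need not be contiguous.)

6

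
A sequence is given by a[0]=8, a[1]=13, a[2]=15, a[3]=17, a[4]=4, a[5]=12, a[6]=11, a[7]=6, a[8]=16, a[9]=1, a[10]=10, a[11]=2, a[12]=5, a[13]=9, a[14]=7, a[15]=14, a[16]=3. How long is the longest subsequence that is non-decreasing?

5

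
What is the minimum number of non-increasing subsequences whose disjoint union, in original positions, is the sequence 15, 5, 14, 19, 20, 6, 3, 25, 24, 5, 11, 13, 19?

Place each on the leftmost legal pile:
15 → new pile 1 (tops now [15])
5 → pile 1 (tops now [5])
14 → new pile 2 (tops now [5, 14])
19 → new pile 3 (tops now [5, 14, 19])
20 → new pile 4 (tops now [5, 14, 19, 20])
6 → pile 2 (tops now [5, 6, 19, 20])
3 → pile 1 (tops now [3, 6, 19, 20])
25 → new pile 5 (tops now [3, 6, 19, 20, 25])
24 → pile 5 (tops now [3, 6, 19, 20, 24])
5 → pile 2 (tops now [3, 5, 19, 20, 24])
11 → pile 3 (tops now [3, 5, 11, 20, 24])
13 → pile 4 (tops now [3, 5, 11, 13, 24])
19 → pile 5 (tops now [3, 5, 11, 13, 19])
Five piles.

5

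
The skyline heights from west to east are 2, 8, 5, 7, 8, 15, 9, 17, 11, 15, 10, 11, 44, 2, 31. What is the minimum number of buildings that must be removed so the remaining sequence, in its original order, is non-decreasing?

Fewest deletions = n − (longest non-decreasing subsequence).
Patience tails:
2 → extends → [2]
8 → extends → [2, 8]
5 → replaces 8 → [2, 5]
7 → extends → [2, 5, 7]
8 → extends → [2, 5, 7, 8]
15 → extends → [2, 5, 7, 8, 15]
9 → replaces 15 → [2, 5, 7, 8, 9]
17 → extends → [2, 5, 7, 8, 9, 17]
11 → replaces 17 → [2, 5, 7, 8, 9, 11]
15 → extends → [2, 5, 7, 8, 9, 11, 15]
10 → replaces 11 → [2, 5, 7, 8, 9, 10, 15]
11 → replaces 15 → [2, 5, 7, 8, 9, 10, 11]
44 → extends → [2, 5, 7, 8, 9, 10, 11, 44]
2 → replaces 5 → [2, 2, 7, 8, 9, 10, 11, 44]
31 → replaces 44 → [2, 2, 7, 8, 9, 10, 11, 31]
Longest non-decreasing subsequence has length 8, so deletions = 15 − 8 = 7.

7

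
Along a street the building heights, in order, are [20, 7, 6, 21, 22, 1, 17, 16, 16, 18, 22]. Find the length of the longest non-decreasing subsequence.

Let dp[i] be the length of the longest such subsequence ending at index i:
i:      1  2  3  4  5  6  7  8  9 10 11
a[i]:  20  7  6 21 22  1 17 16 16 18 22
dp:     1  1  1  2  3  1  2  2  3  4  5
Maximum dp value is 5.

5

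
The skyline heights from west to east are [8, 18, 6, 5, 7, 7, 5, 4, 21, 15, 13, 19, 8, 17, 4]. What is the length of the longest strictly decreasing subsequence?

Negate each value so 'decreasing' becomes 'increasing', then run patience tails on the negated sequence:
-8 → extends → [-8]
-18 → replaces -8 → [-18]
-6 → extends → [-18, -6]
-5 → extends → [-18, -6, -5]
-7 → replaces -6 → [-18, -7, -5]
-7 → already a tail → [-18, -7, -5]
-5 → already a tail → [-18, -7, -5]
-4 → extends → [-18, -7, -5, -4]
-21 → replaces -18 → [-21, -7, -5, -4]
-15 → replaces -7 → [-21, -15, -5, -4]
-13 → replaces -5 → [-21, -15, -13, -4]
-19 → replaces -15 → [-21, -19, -13, -4]
-8 → replaces -4 → [-21, -19, -13, -8]
-17 → replaces -13 → [-21, -19, -17, -8]
-4 → extends → [-21, -19, -17, -8, -4]
Five tails, so the longest strictly decreasing subsequence of the original has length 5.

5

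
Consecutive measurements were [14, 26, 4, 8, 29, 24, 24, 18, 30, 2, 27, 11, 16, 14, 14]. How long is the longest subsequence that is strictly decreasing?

Negate each value so 'decreasing' becomes 'increasing', then run patience tails on the negated sequence:
-14 → extends → [-14]
-26 → replaces -14 → [-26]
-4 → extends → [-26, -4]
-8 → replaces -4 → [-26, -8]
-29 → replaces -26 → [-29, -8]
-24 → replaces -8 → [-29, -24]
-24 → already a tail → [-29, -24]
-18 → extends → [-29, -24, -18]
-30 → replaces -29 → [-30, -24, -18]
-2 → extends → [-30, -24, -18, -2]
-27 → replaces -24 → [-30, -27, -18, -2]
-11 → replaces -2 → [-30, -27, -18, -11]
-16 → replaces -11 → [-30, -27, -18, -16]
-14 → extends → [-30, -27, -18, -16, -14]
-14 → already a tail → [-30, -27, -18, -16, -14]
Five tails, so the longest strictly decreasing subsequence of the original has length 5.

5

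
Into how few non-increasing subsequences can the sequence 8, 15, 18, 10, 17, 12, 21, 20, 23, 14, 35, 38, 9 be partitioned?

Place each on the leftmost legal pile:
8 → new pile 1 (tops now [8])
15 → new pile 2 (tops now [8, 15])
18 → new pile 3 (tops now [8, 15, 18])
10 → pile 2 (tops now [8, 10, 18])
17 → pile 3 (tops now [8, 10, 17])
12 → pile 3 (tops now [8, 10, 12])
21 → new pile 4 (tops now [8, 10, 12, 21])
20 → pile 4 (tops now [8, 10, 12, 20])
23 → new pile 5 (tops now [8, 10, 12, 20, 23])
14 → pile 4 (tops now [8, 10, 12, 14, 23])
35 → new pile 6 (tops now [8, 10, 12, 14, 23, 35])
38 → new pile 7 (tops now [8, 10, 12, 14, 23, 35, 38])
9 → pile 2 (tops now [8, 9, 12, 14, 23, 35, 38])
Seven piles.

7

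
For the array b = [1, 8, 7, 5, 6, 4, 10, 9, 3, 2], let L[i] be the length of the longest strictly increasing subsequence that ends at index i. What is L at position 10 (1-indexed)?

dp[i] = 1 + max{dp[j] : j<i, b[j]<b[i]} (or 1 if no such j):
i:      1  2  3  4  5  6  7  8  9 10
b[i]:   1  8  7  5  6  4 10  9  3  2
dp:     1  2  2  2  3  2  4  4  2  2
At index 10 the value is 2.

2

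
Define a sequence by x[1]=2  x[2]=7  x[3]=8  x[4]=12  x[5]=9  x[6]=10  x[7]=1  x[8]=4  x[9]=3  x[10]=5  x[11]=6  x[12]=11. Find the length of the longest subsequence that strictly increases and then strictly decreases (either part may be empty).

inc[i] = longest strictly increasing subsequence ending at i; dec[i] = longest strictly decreasing subsequence starting at i:
i:      1  2  3  4  5  6  7  8  9 10 11 12
x[i]:   2  7  8 12  9 10  1  4  3  5  6 11
inc:    1  2  3  4  4  5  1  2  2  3  4  6
dec:    2  3  3  4  3  3  1  2  1  1  1  1
Best peak at i=4 (value 12): inc=4, dec=4, length 4+4−1 = 7.

7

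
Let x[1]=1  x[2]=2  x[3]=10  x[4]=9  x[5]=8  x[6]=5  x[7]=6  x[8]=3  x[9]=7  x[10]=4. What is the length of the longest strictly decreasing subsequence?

5

Negate each value so 'decreasing' becomes 'increasing', then run patience tails on the negated sequence:
-1 → extends → [-1]
-2 → replaces -1 → [-2]
-10 → replaces -2 → [-10]
-9 → extends → [-10, -9]
-8 → extends → [-10, -9, -8]
-5 → extends → [-10, -9, -8, -5]
-6 → replaces -5 → [-10, -9, -8, -6]
-3 → extends → [-10, -9, -8, -6, -3]
-7 → replaces -6 → [-10, -9, -8, -7, -3]
-4 → replaces -3 → [-10, -9, -8, -7, -4]
Five tails, so the longest strictly decreasing subsequence of the original has length 5.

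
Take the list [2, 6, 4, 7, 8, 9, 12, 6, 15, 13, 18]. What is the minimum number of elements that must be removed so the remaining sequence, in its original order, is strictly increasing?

Fewest deletions = n − (longest strictly increasing subsequence).
Patience tails:
2 → extends → [2]
6 → extends → [2, 6]
4 → replaces 6 → [2, 4]
7 → extends → [2, 4, 7]
8 → extends → [2, 4, 7, 8]
9 → extends → [2, 4, 7, 8, 9]
12 → extends → [2, 4, 7, 8, 9, 12]
6 → replaces 7 → [2, 4, 6, 8, 9, 12]
15 → extends → [2, 4, 6, 8, 9, 12, 15]
13 → replaces 15 → [2, 4, 6, 8, 9, 12, 13]
18 → extends → [2, 4, 6, 8, 9, 12, 13, 18]
Longest strictly increasing subsequence has length 8, so deletions = 11 − 8 = 3.

3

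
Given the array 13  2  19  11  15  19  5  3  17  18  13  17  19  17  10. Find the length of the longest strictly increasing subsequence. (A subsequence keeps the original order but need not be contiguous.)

6

Track the smallest tail for each achievable length (strict):
13 → extends → [13]
2 → replaces 13 → [2]
19 → extends → [2, 19]
11 → replaces 19 → [2, 11]
15 → extends → [2, 11, 15]
19 → extends → [2, 11, 15, 19]
5 → replaces 11 → [2, 5, 15, 19]
3 → replaces 5 → [2, 3, 15, 19]
17 → replaces 19 → [2, 3, 15, 17]
18 → extends → [2, 3, 15, 17, 18]
13 → replaces 15 → [2, 3, 13, 17, 18]
17 → already a tail → [2, 3, 13, 17, 18]
19 → extends → [2, 3, 13, 17, 18, 19]
17 → already a tail → [2, 3, 13, 17, 18, 19]
10 → replaces 13 → [2, 3, 10, 17, 18, 19]
Six tails, so the longest strictly increasing subsequence has length 6 (e.g. 2, 11, 15, 17, 18, 19).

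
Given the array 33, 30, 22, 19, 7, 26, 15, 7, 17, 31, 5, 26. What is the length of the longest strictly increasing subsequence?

4

Let dp[i] be the length of the longest such subsequence ending at index i:
i:      1  2  3  4  5  6  7  8  9 10 11 12
a[i]:  33 30 22 19  7 26 15  7 17 31  5 26
dp:     1  1  1  1  1  2  2  1  3  4  1  4
Maximum dp value is 4.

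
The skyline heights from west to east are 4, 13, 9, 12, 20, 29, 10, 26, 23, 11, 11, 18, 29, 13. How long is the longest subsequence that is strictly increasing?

6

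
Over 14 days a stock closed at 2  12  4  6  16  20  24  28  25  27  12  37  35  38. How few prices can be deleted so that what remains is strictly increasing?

Fewest deletions = n − (longest strictly increasing subsequence).
Patience tails:
2 → extends → [2]
12 → extends → [2, 12]
4 → replaces 12 → [2, 4]
6 → extends → [2, 4, 6]
16 → extends → [2, 4, 6, 16]
20 → extends → [2, 4, 6, 16, 20]
24 → extends → [2, 4, 6, 16, 20, 24]
28 → extends → [2, 4, 6, 16, 20, 24, 28]
25 → replaces 28 → [2, 4, 6, 16, 20, 24, 25]
27 → extends → [2, 4, 6, 16, 20, 24, 25, 27]
12 → replaces 16 → [2, 4, 6, 12, 20, 24, 25, 27]
37 → extends → [2, 4, 6, 12, 20, 24, 25, 27, 37]
35 → replaces 37 → [2, 4, 6, 12, 20, 24, 25, 27, 35]
38 → extends → [2, 4, 6, 12, 20, 24, 25, 27, 35, 38]
Longest strictly increasing subsequence has length 10, so deletions = 14 − 10 = 4.

4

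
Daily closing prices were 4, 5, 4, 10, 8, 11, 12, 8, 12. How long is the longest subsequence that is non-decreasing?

6

Let dp[i] be the length of the longest such subsequence ending at index i:
i:      1  2  3  4  5  6  7  8  9
a[i]:   4  5  4 10  8 11 12  8 12
dp:     1  2  2  3  3  4  5  4  6
Maximum dp value is 6.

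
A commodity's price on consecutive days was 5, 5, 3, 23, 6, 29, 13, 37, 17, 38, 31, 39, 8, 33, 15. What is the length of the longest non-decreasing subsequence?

7

Track the smallest tail for each achievable length (allowing ties):
5 → extends → [5]
5 → extends → [5, 5]
3 → replaces 5 → [3, 5]
23 → extends → [3, 5, 23]
6 → replaces 23 → [3, 5, 6]
29 → extends → [3, 5, 6, 29]
13 → replaces 29 → [3, 5, 6, 13]
37 → extends → [3, 5, 6, 13, 37]
17 → replaces 37 → [3, 5, 6, 13, 17]
38 → extends → [3, 5, 6, 13, 17, 38]
31 → replaces 38 → [3, 5, 6, 13, 17, 31]
39 → extends → [3, 5, 6, 13, 17, 31, 39]
8 → replaces 13 → [3, 5, 6, 8, 17, 31, 39]
33 → replaces 39 → [3, 5, 6, 8, 17, 31, 33]
15 → replaces 17 → [3, 5, 6, 8, 15, 31, 33]
Seven tails, so the longest non-decreasing subsequence has length 7 (e.g. 5, 5, 23, 29, 37, 38, 39).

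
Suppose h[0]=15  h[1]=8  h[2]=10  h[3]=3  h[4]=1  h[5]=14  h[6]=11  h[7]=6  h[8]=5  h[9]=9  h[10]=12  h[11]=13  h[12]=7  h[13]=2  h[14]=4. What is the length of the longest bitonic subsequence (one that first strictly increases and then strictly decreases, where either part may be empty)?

inc[i] = longest strictly increasing subsequence ending at i; dec[i] = longest strictly decreasing subsequence starting at i:
i:      0  1  2  3  4  5  6  7  8  9 10 11 12 13 14
h[i]:  15  8 10  3  1 14 11  6  5  9 12 13  7  2  4
inc:    1  1  2  1  1  3  3  2  2  3  4  5  3  2  3
dec:    6  4  4  2  1  5  4  3  2  3  3  3  2  1  1
Best peak at i=5 (value 14): inc=3, dec=5, length 3+5−1 = 7.

7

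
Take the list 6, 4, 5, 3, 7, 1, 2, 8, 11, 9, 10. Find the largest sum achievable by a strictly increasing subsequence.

43

Let S[i] be the best sum of a strictly increasing subsequence ending at i:
i:      1  2  3  4  5  6  7  8  9 10 11
a[i]:   6  4  5  3  7  1  2  8 11  9 10
S:      6  4  9  3 16  1  3 24 35 33 43
Maximum is 43 (e.g. 4 + 5 + 7 + 8 + 9 + 10).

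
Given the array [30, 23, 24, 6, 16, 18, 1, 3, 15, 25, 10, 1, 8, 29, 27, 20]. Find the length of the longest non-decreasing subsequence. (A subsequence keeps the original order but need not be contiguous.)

5

Track the smallest tail for each achievable length (allowing ties):
30 → extends → [30]
23 → replaces 30 → [23]
24 → extends → [23, 24]
6 → replaces 23 → [6, 24]
16 → replaces 24 → [6, 16]
18 → extends → [6, 16, 18]
1 → replaces 6 → [1, 16, 18]
3 → replaces 16 → [1, 3, 18]
15 → replaces 18 → [1, 3, 15]
25 → extends → [1, 3, 15, 25]
10 → replaces 15 → [1, 3, 10, 25]
1 → replaces 3 → [1, 1, 10, 25]
8 → replaces 10 → [1, 1, 8, 25]
29 → extends → [1, 1, 8, 25, 29]
27 → replaces 29 → [1, 1, 8, 25, 27]
20 → replaces 25 → [1, 1, 8, 20, 27]
Five tails, so the longest non-decreasing subsequence has length 5 (e.g. 6, 16, 18, 25, 29).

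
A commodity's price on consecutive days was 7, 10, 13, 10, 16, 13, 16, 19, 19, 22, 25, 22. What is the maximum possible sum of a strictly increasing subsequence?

Let S[i] be the best sum of a strictly increasing subsequence ending at i:
i:       1   2   3   4   5   6   7   8   9  10  11  12
a[i]:    7  10  13  10  16  13  16  19  19  22  25  22
S:       7  17  30  17  46  30  46  65  65  87 112  87
Maximum is 112 (e.g. 7 + 10 + 13 + 16 + 19 + 22 + 25).

112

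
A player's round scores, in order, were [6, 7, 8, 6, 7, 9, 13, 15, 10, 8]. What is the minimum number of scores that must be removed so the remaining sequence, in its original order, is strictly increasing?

4

Fewest deletions = n − (longest strictly increasing subsequence).
Patience tails:
6 → extends → [6]
7 → extends → [6, 7]
8 → extends → [6, 7, 8]
6 → already a tail → [6, 7, 8]
7 → already a tail → [6, 7, 8]
9 → extends → [6, 7, 8, 9]
13 → extends → [6, 7, 8, 9, 13]
15 → extends → [6, 7, 8, 9, 13, 15]
10 → replaces 13 → [6, 7, 8, 9, 10, 15]
8 → already a tail → [6, 7, 8, 9, 10, 15]
Longest strictly increasing subsequence has length 6, so deletions = 10 − 6 = 4.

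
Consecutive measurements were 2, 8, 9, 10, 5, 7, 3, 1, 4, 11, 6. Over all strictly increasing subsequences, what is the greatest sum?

Let S[i] be the best sum of a strictly increasing subsequence ending at i:
i:      1  2  3  4  5  6  7  8  9 10 11
a[i]:   2  8  9 10  5  7  3  1  4 11  6
S:      2 10 19 29  7 14  5  1  9 40 15
Maximum is 40 (e.g. 2 + 8 + 9 + 10 + 11).

40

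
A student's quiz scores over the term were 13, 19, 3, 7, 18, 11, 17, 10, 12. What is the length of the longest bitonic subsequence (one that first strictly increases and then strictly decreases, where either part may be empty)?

5

inc[i] = longest strictly increasing subsequence ending at i; dec[i] = longest strictly decreasing subsequence starting at i:
i:      1  2  3  4  5  6  7  8  9
a[i]:  13 19  3  7 18 11 17 10 12
inc:    1  2  1  2  3  3  4  3  4
dec:    3  4  1  1  3  2  2  1  1
Best peak at i=2 (value 19): inc=2, dec=4, length 2+4−1 = 5.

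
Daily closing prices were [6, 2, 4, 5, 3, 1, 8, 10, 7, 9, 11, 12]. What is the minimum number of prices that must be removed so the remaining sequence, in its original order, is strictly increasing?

5

Fewest deletions = n − (longest strictly increasing subsequence).
i:      1  2  3  4  5  6  7  8  9 10 11 12
a[i]:   6  2  4  5  3  1  8 10  7  9 11 12
dp:     1  1  2  3  2  1  4  5  4  5  6  7
max dp = 7, so deletions = 12 − 7 = 5.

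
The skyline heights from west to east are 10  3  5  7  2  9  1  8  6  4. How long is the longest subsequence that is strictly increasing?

Track the smallest tail for each achievable length (strict):
10 → extends → [10]
3 → replaces 10 → [3]
5 → extends → [3, 5]
7 → extends → [3, 5, 7]
2 → replaces 3 → [2, 5, 7]
9 → extends → [2, 5, 7, 9]
1 → replaces 2 → [1, 5, 7, 9]
8 → replaces 9 → [1, 5, 7, 8]
6 → replaces 7 → [1, 5, 6, 8]
4 → replaces 5 → [1, 4, 6, 8]
Four tails, so the longest strictly increasing subsequence has length 4 (e.g. 3, 5, 7, 9).

4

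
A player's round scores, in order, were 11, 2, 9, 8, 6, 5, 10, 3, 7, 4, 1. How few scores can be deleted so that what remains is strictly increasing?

Fewest deletions = n − (longest strictly increasing subsequence).
Patience tails:
11 → extends → [11]
2 → replaces 11 → [2]
9 → extends → [2, 9]
8 → replaces 9 → [2, 8]
6 → replaces 8 → [2, 6]
5 → replaces 6 → [2, 5]
10 → extends → [2, 5, 10]
3 → replaces 5 → [2, 3, 10]
7 → replaces 10 → [2, 3, 7]
4 → replaces 7 → [2, 3, 4]
1 → replaces 2 → [1, 3, 4]
Longest strictly increasing subsequence has length 3, so deletions = 11 − 3 = 8.

8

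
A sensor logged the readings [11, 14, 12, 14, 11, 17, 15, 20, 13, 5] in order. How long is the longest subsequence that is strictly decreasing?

Negate each value so 'decreasing' becomes 'increasing', then run patience tails on the negated sequence:
-11 → extends → [-11]
-14 → replaces -11 → [-14]
-12 → extends → [-14, -12]
-14 → already a tail → [-14, -12]
-11 → extends → [-14, -12, -11]
-17 → replaces -14 → [-17, -12, -11]
-15 → replaces -12 → [-17, -15, -11]
-20 → replaces -17 → [-20, -15, -11]
-13 → replaces -11 → [-20, -15, -13]
-5 → extends → [-20, -15, -13, -5]
Four tails, so the longest strictly decreasing subsequence of the original has length 4.

4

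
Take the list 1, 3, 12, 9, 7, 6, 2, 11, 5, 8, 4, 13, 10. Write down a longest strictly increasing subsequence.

Patience tails give the LIS length; then backtrack through the dp parents:
1 → extends → [1]
3 → extends → [1, 3]
12 → extends → [1, 3, 12]
9 → replaces 12 → [1, 3, 9]
7 → replaces 9 → [1, 3, 7]
6 → replaces 7 → [1, 3, 6]
2 → replaces 3 → [1, 2, 6]
11 → extends → [1, 2, 6, 11]
5 → replaces 6 → [1, 2, 5, 11]
8 → replaces 11 → [1, 2, 5, 8]
4 → replaces 5 → [1, 2, 4, 8]
13 → extends → [1, 2, 4, 8, 13]
10 → replaces 13 → [1, 2, 4, 8, 10]
Length 5; one witness is 1, 3, 9, 11, 13.

1, 3, 9, 11, 13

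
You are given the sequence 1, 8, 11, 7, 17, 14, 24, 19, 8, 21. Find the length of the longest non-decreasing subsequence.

6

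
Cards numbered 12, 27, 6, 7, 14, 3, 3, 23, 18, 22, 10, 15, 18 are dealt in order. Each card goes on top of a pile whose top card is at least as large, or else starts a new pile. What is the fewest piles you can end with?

Place each on the leftmost legal pile:
12 → new pile 1 (tops now [12])
27 → new pile 2 (tops now [12, 27])
6 → pile 1 (tops now [6, 27])
7 → pile 2 (tops now [6, 7])
14 → new pile 3 (tops now [6, 7, 14])
3 → pile 1 (tops now [3, 7, 14])
3 → pile 1 (tops now [3, 7, 14])
23 → new pile 4 (tops now [3, 7, 14, 23])
18 → pile 4 (tops now [3, 7, 14, 18])
22 → new pile 5 (tops now [3, 7, 14, 18, 22])
10 → pile 3 (tops now [3, 7, 10, 18, 22])
15 → pile 4 (tops now [3, 7, 10, 15, 22])
18 → pile 5 (tops now [3, 7, 10, 15, 18])
Five piles.

5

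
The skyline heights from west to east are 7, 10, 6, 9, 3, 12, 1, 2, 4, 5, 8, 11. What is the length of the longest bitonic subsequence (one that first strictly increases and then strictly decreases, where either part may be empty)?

6

inc[i] = longest strictly increasing subsequence ending at i; dec[i] = longest strictly decreasing subsequence starting at i:
i:      1  2  3  4  5  6  7  8  9 10 11 12
a[i]:   7 10  6  9  3 12  1  2  4  5  8 11
inc:    1  2  1  2  1  3  1  2  3  4  5  6
dec:    4  4  3  3  2  2  1  1  1  1  1  1
Best peak at i=12 (value 11): inc=6, dec=1, length 6+1−1 = 6.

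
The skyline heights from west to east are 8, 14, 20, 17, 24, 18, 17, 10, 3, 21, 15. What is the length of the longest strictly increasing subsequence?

Let dp[i] be the length of the longest such subsequence ending at index i:
i:      1  2  3  4  5  6  7  8  9 10 11
a[i]:   8 14 20 17 24 18 17 10  3 21 15
dp:     1  2  3  3  4  4  3  2  1  5  3
Maximum dp value is 5.

5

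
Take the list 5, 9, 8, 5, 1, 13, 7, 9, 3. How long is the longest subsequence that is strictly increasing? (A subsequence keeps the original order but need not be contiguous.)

Track the smallest tail for each achievable length (strict):
5 → extends → [5]
9 → extends → [5, 9]
8 → replaces 9 → [5, 8]
5 → already a tail → [5, 8]
1 → replaces 5 → [1, 8]
13 → extends → [1, 8, 13]
7 → replaces 8 → [1, 7, 13]
9 → replaces 13 → [1, 7, 9]
3 → replaces 7 → [1, 3, 9]
Three tails, so the longest strictly increasing subsequence has length 3 (e.g. 5, 9, 13).

3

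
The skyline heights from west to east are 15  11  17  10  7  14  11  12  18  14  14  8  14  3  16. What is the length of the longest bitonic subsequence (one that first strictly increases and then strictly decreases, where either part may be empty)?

inc[i] = longest strictly increasing subsequence ending at i; dec[i] = longest strictly decreasing subsequence starting at i:
i:      1  2  3  4  5  6  7  8  9 10 11 12 13 14 15
a[i]:  15 11 17 10  7 14 11 12 18 14 14  8 14  3 16
inc:    1  1  2  1  1  2  2  3  4  4  4  2  4  1  5
dec:    5  4  5  3  2  4  3  3  4  3  3  2  2  1  1
Best peak at i=9 (value 18): inc=4, dec=4, length 4+4−1 = 7.

7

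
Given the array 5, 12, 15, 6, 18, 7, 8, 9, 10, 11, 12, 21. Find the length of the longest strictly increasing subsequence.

Track the smallest tail for each achievable length (strict):
5 → extends → [5]
12 → extends → [5, 12]
15 → extends → [5, 12, 15]
6 → replaces 12 → [5, 6, 15]
18 → extends → [5, 6, 15, 18]
7 → replaces 15 → [5, 6, 7, 18]
8 → replaces 18 → [5, 6, 7, 8]
9 → extends → [5, 6, 7, 8, 9]
10 → extends → [5, 6, 7, 8, 9, 10]
11 → extends → [5, 6, 7, 8, 9, 10, 11]
12 → extends → [5, 6, 7, 8, 9, 10, 11, 12]
21 → extends → [5, 6, 7, 8, 9, 10, 11, 12, 21]
Nine tails, so the longest strictly increasing subsequence has length 9 (e.g. 5, 6, 7, 8, 9, 10, 11, 12, 21).

9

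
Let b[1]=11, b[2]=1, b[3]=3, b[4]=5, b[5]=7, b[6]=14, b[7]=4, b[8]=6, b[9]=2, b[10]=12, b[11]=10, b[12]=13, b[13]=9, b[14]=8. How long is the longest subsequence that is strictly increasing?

Track the smallest tail for each achievable length (strict):
11 → extends → [11]
1 → replaces 11 → [1]
3 → extends → [1, 3]
5 → extends → [1, 3, 5]
7 → extends → [1, 3, 5, 7]
14 → extends → [1, 3, 5, 7, 14]
4 → replaces 5 → [1, 3, 4, 7, 14]
6 → replaces 7 → [1, 3, 4, 6, 14]
2 → replaces 3 → [1, 2, 4, 6, 14]
12 → replaces 14 → [1, 2, 4, 6, 12]
10 → replaces 12 → [1, 2, 4, 6, 10]
13 → extends → [1, 2, 4, 6, 10, 13]
9 → replaces 10 → [1, 2, 4, 6, 9, 13]
8 → replaces 9 → [1, 2, 4, 6, 8, 13]
Six tails, so the longest strictly increasing subsequence has length 6 (e.g. 1, 3, 5, 7, 12, 13).

6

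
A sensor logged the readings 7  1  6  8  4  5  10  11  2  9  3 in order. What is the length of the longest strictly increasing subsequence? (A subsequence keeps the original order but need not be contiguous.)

Let dp[i] be the length of the longest such subsequence ending at index i:
i:      1  2  3  4  5  6  7  8  9 10 11
a[i]:   7  1  6  8  4  5 10 11  2  9  3
dp:     1  1  2  3  2  3  4  5  2  4  3
Maximum dp value is 5.

5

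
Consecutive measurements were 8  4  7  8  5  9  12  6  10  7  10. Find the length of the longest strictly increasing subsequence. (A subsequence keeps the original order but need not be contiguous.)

Track the smallest tail for each achievable length (strict):
8 → extends → [8]
4 → replaces 8 → [4]
7 → extends → [4, 7]
8 → extends → [4, 7, 8]
5 → replaces 7 → [4, 5, 8]
9 → extends → [4, 5, 8, 9]
12 → extends → [4, 5, 8, 9, 12]
6 → replaces 8 → [4, 5, 6, 9, 12]
10 → replaces 12 → [4, 5, 6, 9, 10]
7 → replaces 9 → [4, 5, 6, 7, 10]
10 → already a tail → [4, 5, 6, 7, 10]
Five tails, so the longest strictly increasing subsequence has length 5 (e.g. 4, 7, 8, 9, 12).

5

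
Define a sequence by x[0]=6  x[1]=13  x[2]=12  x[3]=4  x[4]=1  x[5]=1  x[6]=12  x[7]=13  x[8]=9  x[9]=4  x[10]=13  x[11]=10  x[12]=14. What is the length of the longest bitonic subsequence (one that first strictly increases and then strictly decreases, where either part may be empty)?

5

inc[i] = longest strictly increasing subsequence ending at i; dec[i] = longest strictly decreasing subsequence starting at i:
i:      0  1  2  3  4  5  6  7  8  9 10 11 12
x[i]:   6 13 12  4  1  1 12 13  9  4 13 10 14
inc:    1  2  2  1  1  1  2  3  2  2  3  3  4
dec:    3  4  3  2  1  1  3  3  2  1  2  1  1
Best peak at i=1 (value 13): inc=2, dec=4, length 2+4−1 = 5.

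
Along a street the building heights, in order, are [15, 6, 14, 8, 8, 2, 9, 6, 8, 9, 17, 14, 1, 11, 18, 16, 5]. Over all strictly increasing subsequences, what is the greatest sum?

Let S[i] be the best sum of a strictly increasing subsequence ending at i:
i:      1  2  3  4  5  6  7  8  9 10 11 12 13 14 15 16 17
a[i]:  15  6 14  8  8  2  9  6  8  9 17 14  1 11 18 16  5
S:     15  6 20 14 14  2 23  8 16 25 42 39  1 36 60 55  7
Maximum is 60 (e.g. 2 + 6 + 8 + 9 + 17 + 18).

60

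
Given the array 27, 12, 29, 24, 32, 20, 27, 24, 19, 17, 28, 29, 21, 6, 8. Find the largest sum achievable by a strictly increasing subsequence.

120

Let S[i] be the best sum of a strictly increasing subsequence ending at i:
i:       1   2   3   4   5   6   7   8   9  10  11  12  13  14  15
a[i]:   27  12  29  24  32  20  27  24  19  17  28  29  21   6   8
S:      27  12  56  36  88  32  63  56  31  29  91 120  53   6  14
Maximum is 120 (e.g. 12 + 24 + 27 + 28 + 29).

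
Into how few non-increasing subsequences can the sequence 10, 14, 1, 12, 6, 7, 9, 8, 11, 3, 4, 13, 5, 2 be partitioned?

Place each on the leftmost legal pile:
10 → new pile 1 (tops now [10])
14 → new pile 2 (tops now [10, 14])
1 → pile 1 (tops now [1, 14])
12 → pile 2 (tops now [1, 12])
6 → pile 2 (tops now [1, 6])
7 → new pile 3 (tops now [1, 6, 7])
9 → new pile 4 (tops now [1, 6, 7, 9])
8 → pile 4 (tops now [1, 6, 7, 8])
11 → new pile 5 (tops now [1, 6, 7, 8, 11])
3 → pile 2 (tops now [1, 3, 7, 8, 11])
4 → pile 3 (tops now [1, 3, 4, 8, 11])
13 → new pile 6 (tops now [1, 3, 4, 8, 11, 13])
5 → pile 4 (tops now [1, 3, 4, 5, 11, 13])
2 → pile 2 (tops now [1, 2, 4, 5, 11, 13])
Six piles.

6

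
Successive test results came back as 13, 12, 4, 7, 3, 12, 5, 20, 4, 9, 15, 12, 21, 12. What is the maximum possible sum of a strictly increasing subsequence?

64

Let S[i] be the best sum of a strictly increasing subsequence ending at i:
i:      1  2  3  4  5  6  7  8  9 10 11 12 13 14
a[i]:  13 12  4  7  3 12  5 20  4  9 15 12 21 12
S:     13 12  4 11  3 23  9 43  7 20 38 32 64 32
Maximum is 64 (e.g. 4 + 7 + 12 + 20 + 21).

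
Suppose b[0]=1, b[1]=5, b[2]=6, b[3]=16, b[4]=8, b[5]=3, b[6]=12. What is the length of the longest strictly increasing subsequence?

5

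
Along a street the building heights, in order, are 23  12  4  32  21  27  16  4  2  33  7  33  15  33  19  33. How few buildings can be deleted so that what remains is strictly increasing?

Fewest deletions = n − (longest strictly increasing subsequence).
i:      1  2  3  4  5  6  7  8  9 10 11 12 13 14 15 16
a[i]:  23 12  4 32 21 27 16  4  2 33  7 33 15 33 19 33
dp:     1  1  1  2  2  3  2  1  1  4  2  4  3  4  4  5
max dp = 5, so deletions = 16 − 5 = 11.

11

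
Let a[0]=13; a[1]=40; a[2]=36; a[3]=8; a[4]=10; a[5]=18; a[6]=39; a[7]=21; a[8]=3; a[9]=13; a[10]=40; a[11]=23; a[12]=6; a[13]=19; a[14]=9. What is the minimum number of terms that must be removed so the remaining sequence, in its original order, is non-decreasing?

Fewest deletions = n − (longest non-decreasing subsequence).
Patience tails:
13 → extends → [13]
40 → extends → [13, 40]
36 → replaces 40 → [13, 36]
8 → replaces 13 → [8, 36]
10 → replaces 36 → [8, 10]
18 → extends → [8, 10, 18]
39 → extends → [8, 10, 18, 39]
21 → replaces 39 → [8, 10, 18, 21]
3 → replaces 8 → [3, 10, 18, 21]
13 → replaces 18 → [3, 10, 13, 21]
40 → extends → [3, 10, 13, 21, 40]
23 → replaces 40 → [3, 10, 13, 21, 23]
6 → replaces 10 → [3, 6, 13, 21, 23]
19 → replaces 21 → [3, 6, 13, 19, 23]
9 → replaces 13 → [3, 6, 9, 19, 23]
Longest non-decreasing subsequence has length 5, so deletions = 15 − 5 = 10.

10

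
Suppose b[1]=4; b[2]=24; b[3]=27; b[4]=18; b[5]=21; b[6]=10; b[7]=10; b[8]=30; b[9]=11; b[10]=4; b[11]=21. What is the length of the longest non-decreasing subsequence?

Track the smallest tail for each achievable length (allowing ties):
4 → extends → [4]
24 → extends → [4, 24]
27 → extends → [4, 24, 27]
18 → replaces 24 → [4, 18, 27]
21 → replaces 27 → [4, 18, 21]
10 → replaces 18 → [4, 10, 21]
10 → replaces 21 → [4, 10, 10]
30 → extends → [4, 10, 10, 30]
11 → replaces 30 → [4, 10, 10, 11]
4 → replaces 10 → [4, 4, 10, 11]
21 → extends → [4, 4, 10, 11, 21]
Five tails, so the longest non-decreasing subsequence has length 5 (e.g. 4, 10, 10, 11, 21).

5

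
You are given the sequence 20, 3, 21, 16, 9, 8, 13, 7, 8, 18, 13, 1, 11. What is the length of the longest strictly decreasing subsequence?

Let dp[i] be the longest strictly decreasing subsequence ending at i:
i:      1  2  3  4  5  6  7  8  9 10 11 12 13
a[i]:  20  3 21 16  9  8 13  7  8 18 13  1 11
dp:     1  2  1  2  3  4  3  5  4  2  3  6  4
Maximum is 6.

6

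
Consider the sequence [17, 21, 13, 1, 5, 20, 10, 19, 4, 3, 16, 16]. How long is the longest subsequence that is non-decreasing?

Track the smallest tail for each achievable length (allowing ties):
17 → extends → [17]
21 → extends → [17, 21]
13 → replaces 17 → [13, 21]
1 → replaces 13 → [1, 21]
5 → replaces 21 → [1, 5]
20 → extends → [1, 5, 20]
10 → replaces 20 → [1, 5, 10]
19 → extends → [1, 5, 10, 19]
4 → replaces 5 → [1, 4, 10, 19]
3 → replaces 4 → [1, 3, 10, 19]
16 → replaces 19 → [1, 3, 10, 16]
16 → extends → [1, 3, 10, 16, 16]
Five tails, so the longest non-decreasing subsequence has length 5 (e.g. 1, 5, 10, 16, 16).

5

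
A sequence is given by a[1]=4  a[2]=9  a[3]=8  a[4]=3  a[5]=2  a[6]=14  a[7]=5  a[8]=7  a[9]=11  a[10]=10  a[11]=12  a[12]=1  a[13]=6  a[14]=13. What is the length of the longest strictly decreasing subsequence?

5

Let dp[i] be the longest strictly decreasing subsequence ending at i:
i:      1  2  3  4  5  6  7  8  9 10 11 12 13 14
a[i]:   4  9  8  3  2 14  5  7 11 10 12  1  6 13
dp:     1  1  2  3  4  1  3  3  2  3  2  5  4  2
Maximum is 5.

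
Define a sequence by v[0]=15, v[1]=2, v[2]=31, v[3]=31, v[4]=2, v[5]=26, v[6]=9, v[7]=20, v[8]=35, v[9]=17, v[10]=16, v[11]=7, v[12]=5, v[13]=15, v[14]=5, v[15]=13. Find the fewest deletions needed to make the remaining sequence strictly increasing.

12

Fewest deletions = n − (longest strictly increasing subsequence).
i:      0  1  2  3  4  5  6  7  8  9 10 11 12 13 14 15
v[i]:  15  2 31 31  2 26  9 20 35 17 16  7  5 15  5 13
dp:     1  1  2  2  1  2  2  3  4  3  3  2  2  3  2  3
max dp = 4, so deletions = 16 − 4 = 12.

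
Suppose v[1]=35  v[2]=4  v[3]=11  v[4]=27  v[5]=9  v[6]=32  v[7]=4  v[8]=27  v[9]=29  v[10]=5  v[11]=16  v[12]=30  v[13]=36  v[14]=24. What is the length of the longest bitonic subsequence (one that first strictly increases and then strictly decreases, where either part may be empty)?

7

inc[i] = longest strictly increasing subsequence ending at i; dec[i] = longest strictly decreasing subsequence starting at i:
i:      1  2  3  4  5  6  7  8  9 10 11 12 13 14
v[i]:  35  4 11 27  9 32  4 27 29  5 16 30 36 24
inc:    1  1  2  3  2  4  1  3  4  2  3  5  6  4
dec:    4  1  3  3  2  3  1  2  2  1  1  2  2  1
Best peak at i=13 (value 36): inc=6, dec=2, length 6+2−1 = 7.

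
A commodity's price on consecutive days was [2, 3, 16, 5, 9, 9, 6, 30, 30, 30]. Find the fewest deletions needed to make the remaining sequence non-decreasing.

2

Fewest deletions = n − (longest non-decreasing subsequence).
Patience tails:
2 → extends → [2]
3 → extends → [2, 3]
16 → extends → [2, 3, 16]
5 → replaces 16 → [2, 3, 5]
9 → extends → [2, 3, 5, 9]
9 → extends → [2, 3, 5, 9, 9]
6 → replaces 9 → [2, 3, 5, 6, 9]
30 → extends → [2, 3, 5, 6, 9, 30]
30 → extends → [2, 3, 5, 6, 9, 30, 30]
30 → extends → [2, 3, 5, 6, 9, 30, 30, 30]
Longest non-decreasing subsequence has length 8, so deletions = 10 − 8 = 2.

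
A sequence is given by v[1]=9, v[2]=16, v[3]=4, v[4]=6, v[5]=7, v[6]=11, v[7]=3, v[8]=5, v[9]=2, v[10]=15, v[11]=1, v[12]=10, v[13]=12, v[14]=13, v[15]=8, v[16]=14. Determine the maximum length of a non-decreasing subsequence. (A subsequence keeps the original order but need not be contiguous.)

7

Track the smallest tail for each achievable length (allowing ties):
9 → extends → [9]
16 → extends → [9, 16]
4 → replaces 9 → [4, 16]
6 → replaces 16 → [4, 6]
7 → extends → [4, 6, 7]
11 → extends → [4, 6, 7, 11]
3 → replaces 4 → [3, 6, 7, 11]
5 → replaces 6 → [3, 5, 7, 11]
2 → replaces 3 → [2, 5, 7, 11]
15 → extends → [2, 5, 7, 11, 15]
1 → replaces 2 → [1, 5, 7, 11, 15]
10 → replaces 11 → [1, 5, 7, 10, 15]
12 → replaces 15 → [1, 5, 7, 10, 12]
13 → extends → [1, 5, 7, 10, 12, 13]
8 → replaces 10 → [1, 5, 7, 8, 12, 13]
14 → extends → [1, 5, 7, 8, 12, 13, 14]
Seven tails, so the longest non-decreasing subsequence has length 7 (e.g. 4, 6, 7, 11, 12, 13, 14).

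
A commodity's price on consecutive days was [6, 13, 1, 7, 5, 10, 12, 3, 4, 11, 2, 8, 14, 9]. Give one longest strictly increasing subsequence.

6, 7, 10, 12, 14

Patience tails give the LIS length; then backtrack through the dp parents:
6 → extends → [6]
13 → extends → [6, 13]
1 → replaces 6 → [1, 13]
7 → replaces 13 → [1, 7]
5 → replaces 7 → [1, 5]
10 → extends → [1, 5, 10]
12 → extends → [1, 5, 10, 12]
3 → replaces 5 → [1, 3, 10, 12]
4 → replaces 10 → [1, 3, 4, 12]
11 → replaces 12 → [1, 3, 4, 11]
2 → replaces 3 → [1, 2, 4, 11]
8 → replaces 11 → [1, 2, 4, 8]
14 → extends → [1, 2, 4, 8, 14]
9 → replaces 14 → [1, 2, 4, 8, 9]
Length 5; one witness is 6, 7, 10, 12, 14.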